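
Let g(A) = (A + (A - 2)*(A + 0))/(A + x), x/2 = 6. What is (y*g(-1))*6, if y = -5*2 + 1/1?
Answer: -108/11 ≈ -9.8182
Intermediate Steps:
x = 12 (x = 2*6 = 12)
y = -9 (y = -10 + 1 = -9)
g(A) = (A + A*(-2 + A))/(12 + A) (g(A) = (A + (A - 2)*(A + 0))/(A + 12) = (A + (-2 + A)*A)/(12 + A) = (A + A*(-2 + A))/(12 + A))
(y*g(-1))*6 = -(-9)*(-1 - 1)/(12 - 1)*6 = -(-9)*(-2)/11*6 = -9*2/11*6 = -18/11*6 = -108/11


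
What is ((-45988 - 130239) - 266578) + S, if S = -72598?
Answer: -515403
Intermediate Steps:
((-45988 - 130239) - 266578) + S = ((-45988 - 130239) - 266578) - 72598 = (-176227 - 266578) - 72598 = -442805 - 72598 = -515403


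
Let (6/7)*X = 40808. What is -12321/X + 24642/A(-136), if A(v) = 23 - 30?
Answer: -502832331/142828 ≈ -3520.5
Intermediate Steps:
X = 142828/3 (X = (7/6)*40808 = 142828/3 ≈ 47609.)
A(v) = -7
-12321/X + 24642/A(-136) = -12321/142828/3 + 24642/(-7) = -12321*3/142828 + 24642*(-⅐) = -36963/142828 - 24642/7 = -502832331/142828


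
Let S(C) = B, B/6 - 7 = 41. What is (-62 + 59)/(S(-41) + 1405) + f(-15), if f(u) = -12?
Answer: -20319/1693 ≈ -12.002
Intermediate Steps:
B = 288 (B = 42 + 6*41 = 42 + 246 = 288)
S(C) = 288
(-62 + 59)/(S(-41) + 1405) + f(-15) = (-62 + 59)/(288 + 1405) - 12 = -3/1693 - 12 = -20319/1693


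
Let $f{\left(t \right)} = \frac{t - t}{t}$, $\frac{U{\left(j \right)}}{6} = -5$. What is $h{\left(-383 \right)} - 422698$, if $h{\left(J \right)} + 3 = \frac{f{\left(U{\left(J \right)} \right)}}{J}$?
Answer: $-422701$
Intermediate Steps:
$U{\left(j \right)} = -30$ ($U{\left(j \right)} = 6 \left(-5\right) = -30$)
$f{\left(t \right)} = 0$ ($f{\left(t \right)} = \frac{0}{t} = 0$)
$h{\left(J \right)} = -3$ ($h{\left(J \right)} = -3 + \frac{0}{J} = -3 + 0 = -3$)
$h{\left(-383 \right)} - 422698 = -3 - 422698 = -422701$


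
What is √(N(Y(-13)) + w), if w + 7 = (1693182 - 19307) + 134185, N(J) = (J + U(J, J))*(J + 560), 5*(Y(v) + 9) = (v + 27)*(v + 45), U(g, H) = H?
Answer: √47782943/5 ≈ 1382.5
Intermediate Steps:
Y(v) = -9 + (27 + v)*(45 + v)/5 (Y(v) = -9 + ((v + 27)*(v + 45))/5 = -9 + ((27 + v)*(45 + v))/5 = -9 + (27 + v)*(45 + v)/5)
N(J) = 2*J*(560 + J) (N(J) = (J + J)*(J + 560) = (2*J)*(560 + J) = 2*J*(560 + J))
w = 1808053 (w = -7 + ((1693182 - 19307) + 134185) = -7 + (1673875 + 134185) = -7 + 1808060 = 1808053)
√(N(Y(-13)) + w) = √(2*(234 + (⅕)*(-13)² + (72/5)*(-13))*(560 + (234 + (⅕)*(-13)² + (72/5)*(-13))) + 1808053) = √(2*(234 + (⅕)*169 - 936/5)*(560 + (234 + (⅕)*169 - 936/5)) + 1808053) = √(2*(234 + 169/5 - 936/5)*(560 + (234 + 169/5 - 936/5)) + 1808053) = √(2*(403/5)*(560 + 403/5) + 1808053) = √(2*(403/5)*(3203/5) + 1808053) = √(2581618/25 + 1808053) = √(47782943/25) = √47782943/5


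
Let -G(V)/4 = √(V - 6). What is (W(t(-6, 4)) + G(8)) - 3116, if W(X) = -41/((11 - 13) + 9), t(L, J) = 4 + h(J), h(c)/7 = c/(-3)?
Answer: -21853/7 - 4*√2 ≈ -3127.5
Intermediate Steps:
h(c) = -7*c/3 (h(c) = 7*(c/(-3)) = 7*(c*(-⅓)) = 7*(-c/3) = -7*c/3)
G(V) = -4*√(-6 + V) (G(V) = -4*√(V - 6) = -4*√(-6 + V))
t(L, J) = 4 - 7*J/3
W(X) = -41/7 (W(X) = -41/(-2 + 9) = -41/7)
(W(t(-6, 4)) + G(8)) - 3116 = (-41/7 - 4*√(-6 + 8)) - 3116 = (-41/7 - 4*√2) - 3116 = -21853/7 - 4*√2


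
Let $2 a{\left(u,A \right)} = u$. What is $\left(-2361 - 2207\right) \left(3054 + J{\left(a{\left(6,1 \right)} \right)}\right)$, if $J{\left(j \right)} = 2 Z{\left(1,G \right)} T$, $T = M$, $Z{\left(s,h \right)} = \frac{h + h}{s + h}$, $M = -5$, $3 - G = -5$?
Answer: $- \frac{124825168}{9} \approx -1.3869 \cdot 10^{7}$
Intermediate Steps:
$G = 8$ ($G = 3 - -5 = 3 + 5 = 8$)
$Z{\left(s,h \right)} = \frac{2 h}{h + s}$
$T = -5$
$a{\left(u,A \right)} = \frac{u}{2}$
$J{\left(j \right)} = - \frac{160}{9}$ ($J{\left(j \right)} = 2 \cdot 2 \cdot 8 \frac{1}{8 + 1} \left(-5\right) = 2 \cdot 2 \cdot 8 \cdot \frac{1}{9} \left(-5\right) = 2 \cdot \frac{16}{9} \left(-5\right) = \frac{32}{9} \left(-5\right) = - \frac{160}{9}$)
$\left(-2361 - 2207\right) \left(3054 + J{\left(a{\left(6,1 \right)} \right)}\right) = \left(-2361 - 2207\right) \left(3054 - \frac{160}{9}\right) = \left(-4568\right) \frac{27326}{9} = - \frac{124825168}{9}$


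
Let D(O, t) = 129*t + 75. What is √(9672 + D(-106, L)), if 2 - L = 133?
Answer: 4*I*√447 ≈ 84.569*I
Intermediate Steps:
L = -131 (L = 2 - 1*133 = 2 - 133 = -131)
D(O, t) = 75 + 129*t
√(9672 + D(-106, L)) = √(9672 + (75 + 129*(-131))) = √(9672 + (75 - 16899)) = √(9672 - 16824) = √(-7152) = 4*I*√447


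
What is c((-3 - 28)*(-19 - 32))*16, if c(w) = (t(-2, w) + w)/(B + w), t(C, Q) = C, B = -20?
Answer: 25264/1561 ≈ 16.185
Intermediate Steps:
c(w) = (-2 + w)/(-20 + w)
c((-3 - 28)*(-19 - 32))*16 = ((-2 + (-3 - 28)*(-19 - 32))/(-20 + (-3 - 28)*(-19 - 32)))*16 = ((-2 - 31*(-51))/(-20 - 31*(-51)))*16 = ((-2 + 1581)/(-20 + 1581))*16 = (1579/1561)*16 = 25264/1561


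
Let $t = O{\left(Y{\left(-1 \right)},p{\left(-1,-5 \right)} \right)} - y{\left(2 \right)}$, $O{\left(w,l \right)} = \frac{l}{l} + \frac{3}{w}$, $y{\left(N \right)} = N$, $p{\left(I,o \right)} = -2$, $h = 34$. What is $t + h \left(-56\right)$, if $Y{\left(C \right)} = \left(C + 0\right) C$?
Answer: $-1902$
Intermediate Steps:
$Y{\left(C \right)} = C^{2}$ ($Y{\left(C \right)} = C C = C^{2}$)
$O{\left(w,l \right)} = 1 + \frac{3}{w}$
$t = 2$ ($t = \frac{3 + \left(-1\right)^{2}}{\left(-1\right)^{2}} - 2 = \frac{3 + 1}{1} - 2 = 1 \cdot 4 - 2 = 4 - 2 = 2$)
$t + h \left(-56\right) = 2 + 34 \left(-56\right) = 2 - 1904 = -1902$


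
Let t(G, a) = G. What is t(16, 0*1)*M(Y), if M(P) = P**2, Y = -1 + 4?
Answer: 144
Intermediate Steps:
Y = 3
t(16, 0*1)*M(Y) = 16*3**2 = 16*9 = 144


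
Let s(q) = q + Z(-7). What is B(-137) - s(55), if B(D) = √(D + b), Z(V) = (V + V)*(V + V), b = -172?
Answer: -251 + I*√309 ≈ -251.0 + 17.578*I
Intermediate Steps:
Z(V) = 4*V² (Z(V) = (2*V)*(2*V) = 4*V²)
s(q) = 196 + q (s(q) = q + 4*(-7)² = q + 4*49 = q + 196 = 196 + q)
B(D) = √(-172 + D) (B(D) = √(D - 172) = √(-172 + D))
B(-137) - s(55) = √(-172 - 137) - (196 + 55) = √(-309) - 1*251 = I*√309 - 251 = -251 + I*√309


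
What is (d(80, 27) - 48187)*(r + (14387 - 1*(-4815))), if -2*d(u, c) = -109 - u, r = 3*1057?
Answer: -2151947005/2 ≈ -1.0760e+9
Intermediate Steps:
r = 3171
d(u, c) = 109/2 + u/2 (d(u, c) = -(-109 - u)/2 = 109/2 + u/2)
(d(80, 27) - 48187)*(r + (14387 - 1*(-4815))) = ((109/2 + (½)*80) - 48187)*(3171 + (14387 - 1*(-4815))) = ((109/2 + 40) - 48187)*(3171 + (14387 + 4815)) = (189/2 - 48187)*(3171 + 19202) = -96185/2*22373 = -2151947005/2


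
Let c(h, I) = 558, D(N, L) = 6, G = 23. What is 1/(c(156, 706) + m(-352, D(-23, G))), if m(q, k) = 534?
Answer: 1/1092 ≈ 0.00091575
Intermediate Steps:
1/(c(156, 706) + m(-352, D(-23, G))) = 1/(558 + 534) = 1/1092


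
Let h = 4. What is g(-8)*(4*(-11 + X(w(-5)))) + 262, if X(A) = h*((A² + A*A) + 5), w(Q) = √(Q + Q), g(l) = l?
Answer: 2534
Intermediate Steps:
w(Q) = √2*√Q (w(Q) = √(2*Q) = √2*√Q)
X(A) = 20 + 8*A² (X(A) = 4*((A² + A*A) + 5) = 4*((A² + A²) + 5) = 4*(2*A² + 5) = 4*(5 + 2*A²) = 20 + 8*A²)
g(-8)*(4*(-11 + X(w(-5)))) + 262 = -32*(-11 + (20 + 8*(√2*√(-5))²)) + 262 = -32*(-11 + (20 + 8*(√2*(I*√5))²)) + 262 = -32*(-11 + (20 + 8*(I*√10)²)) + 262 = -32*(-11 + (20 + 8*(-10))) + 262 = -32*(-11 + (20 - 80)) + 262 = -32*(-11 - 60) + 262 = -32*(-71) + 262 = -8*(-284) + 262 = 2272 + 262 = 2534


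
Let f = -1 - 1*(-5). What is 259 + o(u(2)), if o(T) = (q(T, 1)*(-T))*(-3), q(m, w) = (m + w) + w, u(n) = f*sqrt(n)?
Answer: 355 + 24*sqrt(2) ≈ 388.94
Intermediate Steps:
f = 4 (f = -1 + 5 = 4)
u(n) = 4*sqrt(n)
q(m, w) = m + 2*w
o(T) = 3*T*(2 + T) (o(T) = ((T + 2*1)*(-T))*(-3) = ((T + 2)*(-T))*(-3) = ((2 + T)*(-T))*(-3) = -T*(2 + T)*(-3) = 3*T*(2 + T))
259 + o(u(2)) = 259 + 3*(4*sqrt(2))*(2 + 4*sqrt(2)) = 259 + 12*sqrt(2)*(2 + 4*sqrt(2))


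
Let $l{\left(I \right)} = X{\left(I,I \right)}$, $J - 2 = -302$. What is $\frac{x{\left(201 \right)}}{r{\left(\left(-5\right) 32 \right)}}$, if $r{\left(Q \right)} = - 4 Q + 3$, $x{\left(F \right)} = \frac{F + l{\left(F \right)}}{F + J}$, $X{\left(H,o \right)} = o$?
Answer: $- \frac{134}{21219} \approx -0.0063151$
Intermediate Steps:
$J = -300$ ($J = 2 - 302 = -300$)
$l{\left(I \right)} = I$
$x{\left(F \right)} = \frac{2 F}{-300 + F}$ ($x{\left(F \right)} = \frac{F + F}{F - 300} = \frac{2 F}{-300 + F}$)
$r{\left(Q \right)} = 3 - 4 Q$
$\frac{x{\left(201 \right)}}{r{\left(\left(-5\right) 32 \right)}} = \frac{2 \cdot 201 \frac{1}{-300 + 201}}{3 - 4 \left(\left(-5\right) 32\right)} = \frac{2 \cdot 201 \frac{1}{-99}}{3 - -640} = \frac{2 \cdot 201 \left(- \frac{1}{99}\right)}{3 + 640} = - \frac{134}{33 \cdot 643} = \left(- \frac{134}{33}\right) \frac{1}{643} = - \frac{134}{21219}$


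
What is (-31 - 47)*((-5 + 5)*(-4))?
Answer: 0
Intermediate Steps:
(-31 - 47)*((-5 + 5)*(-4)) = -0*(-4) = -78*0 = 0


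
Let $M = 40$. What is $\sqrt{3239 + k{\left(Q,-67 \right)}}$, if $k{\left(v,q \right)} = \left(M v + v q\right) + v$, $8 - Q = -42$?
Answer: $\sqrt{1939} \approx 44.034$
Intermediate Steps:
$Q = 50$ ($Q = 8 - -42 = 8 + 42 = 50$)
$k{\left(v,q \right)} = 41 v + q v$ ($k{\left(v,q \right)} = \left(40 v + v q\right) + v = \left(40 v + q v\right) + v = 41 v + q v$)
$\sqrt{3239 + k{\left(Q,-67 \right)}} = \sqrt{3239 + 50 \left(41 - 67\right)} = \sqrt{3239 + 50 \left(-26\right)} = \sqrt{3239 - 1300} = \sqrt{1939}$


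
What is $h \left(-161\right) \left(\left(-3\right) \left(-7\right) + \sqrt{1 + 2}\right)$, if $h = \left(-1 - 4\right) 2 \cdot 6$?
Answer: $202860 + 9660 \sqrt{3} \approx 2.1959 \cdot 10^{5}$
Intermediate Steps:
$h = -60$ ($h = \left(-5\right) 12 = -60$)
$h \left(-161\right) \left(\left(-3\right) \left(-7\right) + \sqrt{1 + 2}\right) = \left(-60\right) \left(-161\right) \left(\left(-3\right) \left(-7\right) + \sqrt{1 + 2}\right) = 9660 \left(21 + \sqrt{3}\right) = 202860 + 9660 \sqrt{3}$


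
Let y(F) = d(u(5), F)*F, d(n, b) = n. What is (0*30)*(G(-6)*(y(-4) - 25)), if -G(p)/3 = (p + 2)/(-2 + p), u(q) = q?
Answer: 0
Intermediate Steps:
G(p) = -3*(2 + p)/(-2 + p) (G(p) = -3*(p + 2)/(-2 + p) = -3*(2 + p)/(-2 + p))
y(F) = 5*F
(0*30)*(G(-6)*(y(-4) - 25)) = (0*30)*((3*(-2 - 1*(-6))/(-2 - 6))*(5*(-4) - 25)) = 0*((3*(-2 + 6)/(-8))*(-20 - 25)) = 0*((3*(-⅛)*4)*(-45)) = 0*(-3/2*(-45)) = 0*(135/2) = 0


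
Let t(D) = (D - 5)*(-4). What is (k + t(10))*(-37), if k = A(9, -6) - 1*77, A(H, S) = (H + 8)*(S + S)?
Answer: 11137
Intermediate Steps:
t(D) = 20 - 4*D (t(D) = (-5 + D)*(-4) = 20 - 4*D)
A(H, S) = 2*S*(8 + H) (A(H, S) = (8 + H)*(2*S) = 2*S*(8 + H))
k = -281 (k = 2*(-6)*(8 + 9) - 1*77 = 2*(-6)*17 - 77 = -204 - 77 = -281)
(k + t(10))*(-37) = (-281 + (20 - 4*10))*(-37) = (-281 + (20 - 40))*(-37) = (-281 - 20)*(-37) = -301*(-37) = 11137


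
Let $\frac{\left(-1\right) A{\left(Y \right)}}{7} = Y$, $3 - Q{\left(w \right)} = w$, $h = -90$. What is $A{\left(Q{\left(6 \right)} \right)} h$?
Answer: $-1890$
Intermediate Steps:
$Q{\left(w \right)} = 3 - w$
$A{\left(Y \right)} = - 7 Y$
$A{\left(Q{\left(6 \right)} \right)} h = - 7 \left(3 - 6\right) \left(-90\right) = \left(-7\right) \left(-3\right) \left(-90\right) = 21 \left(-90\right) = -1890$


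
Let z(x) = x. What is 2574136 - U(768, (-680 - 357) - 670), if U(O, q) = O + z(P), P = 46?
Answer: 2573322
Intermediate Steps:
U(O, q) = 46 + O (U(O, q) = O + 46 = 46 + O)
2574136 - U(768, (-680 - 357) - 670) = 2574136 - (46 + 768) = 2574136 - 1*814 = 2574136 - 814 = 2573322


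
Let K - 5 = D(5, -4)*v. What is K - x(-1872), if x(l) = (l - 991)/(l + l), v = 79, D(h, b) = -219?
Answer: -64759087/3744 ≈ -17297.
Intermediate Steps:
x(l) = (-991 + l)/(2*l) (x(l) = (-991 + l)/((2*l)) = (-991 + l)*(1/(2*l)) = (-991 + l)/(2*l))
K = -17296 (K = 5 - 219*79 = 5 - 17301 = -17296)
K - x(-1872) = -17296 - (-991 - 1872)/(2*(-1872)) = -17296 - (-1)*(-2863)/(2*1872) = -17296 - 1*2863/3744 = -17296 - 2863/3744 = -64759087/3744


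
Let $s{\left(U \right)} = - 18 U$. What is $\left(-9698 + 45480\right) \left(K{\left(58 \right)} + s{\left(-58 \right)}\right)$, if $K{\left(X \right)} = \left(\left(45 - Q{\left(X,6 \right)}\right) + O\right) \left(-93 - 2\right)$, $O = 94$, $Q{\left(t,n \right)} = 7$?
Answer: $-411349872$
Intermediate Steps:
$K{\left(X \right)} = -12540$ ($K{\left(X \right)} = \left(\left(45 - 7\right) + 94\right) \left(-93 - 2\right) = \left(\left(45 - 7\right) + 94\right) \left(-95\right) = \left(38 + 94\right) \left(-95\right) = 132 \left(-95\right) = -12540$)
$\left(-9698 + 45480\right) \left(K{\left(58 \right)} + s{\left(-58 \right)}\right) = \left(-9698 + 45480\right) \left(-12540 - -1044\right) = 35782 \left(-12540 + 1044\right) = 35782 \left(-11496\right) = -411349872$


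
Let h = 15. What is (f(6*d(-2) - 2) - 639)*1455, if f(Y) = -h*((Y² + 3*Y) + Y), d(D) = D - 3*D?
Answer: -13413645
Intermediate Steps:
d(D) = -2*D
f(Y) = -60*Y - 15*Y² (f(Y) = -15*((Y² + 3*Y) + Y) = -15*(Y² + 4*Y) = -(15*Y² + 60*Y) = -60*Y - 15*Y²)
(f(6*d(-2) - 2) - 639)*1455 = (-15*(6*(-2*(-2)) - 2)*(4 + (6*(-2*(-2)) - 2)) - 639)*1455 = (-15*(6*4 - 2)*(4 + (6*4 - 2)) - 639)*1455 = (-15*(24 - 2)*(4 + (24 - 2)) - 639)*1455 = (-15*22*(4 + 22) - 639)*1455 = (-15*22*26 - 639)*1455 = (-8580 - 639)*1455 = -9219*1455 = -13413645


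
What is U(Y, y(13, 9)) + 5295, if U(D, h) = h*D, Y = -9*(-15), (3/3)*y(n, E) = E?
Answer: 6510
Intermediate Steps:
y(n, E) = E
Y = 135
U(D, h) = D*h
U(Y, y(13, 9)) + 5295 = 135*9 + 5295 = 1215 + 5295 = 6510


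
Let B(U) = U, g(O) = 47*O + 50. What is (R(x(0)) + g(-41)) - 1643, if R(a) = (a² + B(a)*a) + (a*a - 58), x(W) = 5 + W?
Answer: -3503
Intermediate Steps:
g(O) = 50 + 47*O
R(a) = -58 + 3*a² (R(a) = (a² + a*a) + (a*a - 58) = (a² + a²) + (a² - 58) = 2*a² + (-58 + a²) = -58 + 3*a²)
(R(x(0)) + g(-41)) - 1643 = ((-58 + 3*(5 + 0)²) + (50 + 47*(-41))) - 1643 = ((-58 + 3*5²) + (50 - 1927)) - 1643 = ((-58 + 3*25) - 1877) - 1643 = ((-58 + 75) - 1877) - 1643 = (17 - 1877) - 1643 = -1860 - 1643 = -3503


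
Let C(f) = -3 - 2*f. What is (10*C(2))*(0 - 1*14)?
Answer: 980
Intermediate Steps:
(10*C(2))*(0 - 1*14) = (10*(-3 - 2*2))*(0 - 1*14) = (10*(-3 - 4))*(0 - 14) = (10*(-7))*(-14) = -70*(-14) = 980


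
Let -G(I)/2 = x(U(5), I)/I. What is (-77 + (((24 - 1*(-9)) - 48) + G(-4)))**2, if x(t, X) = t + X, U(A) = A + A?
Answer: 7921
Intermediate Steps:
U(A) = 2*A
x(t, X) = X + t
G(I) = -2*(10 + I)/I (G(I) = -2*(I + 2*5)/I = -2*(I + 10)/I = -2*(10 + I)/I)
(-77 + (((24 - 1*(-9)) - 48) + G(-4)))**2 = (-77 + (((24 - 1*(-9)) - 48) + (-2 - 20/(-4))))**2 = (-77 + (((24 + 9) - 48) + (-2 - 20*(-1/4))))**2 = (-77 + ((33 - 48) + (-2 + 5)))**2 = (-77 + (-15 + 3))**2 = (-77 - 12)**2 = (-89)**2 = 7921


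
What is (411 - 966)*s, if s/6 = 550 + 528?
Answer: -3589740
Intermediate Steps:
s = 6468 (s = 6*(550 + 528) = 6*1078 = 6468)
(411 - 966)*s = (411 - 966)*6468 = -555*6468 = -3589740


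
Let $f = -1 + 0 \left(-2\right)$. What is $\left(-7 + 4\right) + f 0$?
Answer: $-3$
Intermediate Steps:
$f = -1$ ($f = -1 + 0 = -1$)
$\left(-7 + 4\right) + f 0 = \left(-7 + 4\right) - 0 = -3 + 0 = -3$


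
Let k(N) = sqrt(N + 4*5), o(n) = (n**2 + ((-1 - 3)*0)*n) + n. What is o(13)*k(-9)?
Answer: 182*sqrt(11) ≈ 603.63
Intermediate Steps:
o(n) = n + n**2 (o(n) = (n**2 + (-4*0)*n) + n = (n**2 + 0*n) + n = (n**2 + 0) + n = n**2 + n = n + n**2)
k(N) = sqrt(20 + N) (k(N) = sqrt(N + 20) = sqrt(20 + N))
o(13)*k(-9) = (13*(1 + 13))*sqrt(20 - 9) = (13*14)*sqrt(11) = 182*sqrt(11)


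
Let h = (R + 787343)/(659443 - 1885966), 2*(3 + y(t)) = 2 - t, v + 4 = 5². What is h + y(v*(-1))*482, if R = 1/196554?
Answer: 987541817720951/241078001742 ≈ 4096.4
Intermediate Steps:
v = 21 (v = -4 + 5² = -4 + 25 = 21)
y(t) = -2 - t/2 (y(t) = -3 + (2 - t)/2 = -3 + (1 - t/2) = -2 - t/2)
R = 1/196554 ≈ 5.0877e-6
h = -154755416023/241078001742 (h = (1/196554 + 787343)/(659443 - 1885966) = (154755416023/196554)/(-1226523) = (154755416023/196554)*(-1/1226523) = -154755416023/241078001742 ≈ -0.64193)
h + y(v*(-1))*482 = -154755416023/241078001742 + (-2 - 21*(-1)/2)*482 = -154755416023/241078001742 + (-2 - ½*(-21))*482 = -154755416023/241078001742 + (-2 + 21/2)*482 = -154755416023/241078001742 + (17/2)*482 = -154755416023/241078001742 + 4097 = 987541817720951/241078001742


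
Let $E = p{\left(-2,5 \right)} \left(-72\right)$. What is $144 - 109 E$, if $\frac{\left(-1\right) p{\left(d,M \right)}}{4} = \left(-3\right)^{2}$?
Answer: $-282384$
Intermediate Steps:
$p{\left(d,M \right)} = -36$ ($p{\left(d,M \right)} = - 4 \left(-3\right)^{2} = \left(-4\right) 9 = -36$)
$E = 2592$ ($E = \left(-36\right) \left(-72\right) = 2592$)
$144 - 109 E = 144 - 282528 = -282384$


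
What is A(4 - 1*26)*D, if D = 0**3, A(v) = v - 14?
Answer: 0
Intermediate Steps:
A(v) = -14 + v
D = 0
A(4 - 1*26)*D = (-14 + (4 - 1*26))*0 = (-14 + (4 - 26))*0 = (-14 - 22)*0 = -36*0 = 0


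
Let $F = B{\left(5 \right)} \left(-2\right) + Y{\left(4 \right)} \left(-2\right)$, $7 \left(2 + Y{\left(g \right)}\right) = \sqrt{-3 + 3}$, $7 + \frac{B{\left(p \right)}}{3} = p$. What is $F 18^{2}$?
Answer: $5184$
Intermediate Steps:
$B{\left(p \right)} = -21 + 3 p$
$Y{\left(g \right)} = -2$ ($Y{\left(g \right)} = -2 + \frac{\sqrt{-3 + 3}}{7} = -2 + \frac{\sqrt{0}}{7} = -2 + \frac{1}{7} \cdot 0 = -2 + 0 = -2$)
$F = 16$ ($F = \left(-21 + 3 \cdot 5\right) \left(-2\right) - -4 = \left(-21 + 15\right) \left(-2\right) + 4 = \left(-6\right) \left(-2\right) + 4 = 12 + 4 = 16$)
$F 18^{2} = 16 \cdot 18^{2} = 16 \cdot 324 = 5184$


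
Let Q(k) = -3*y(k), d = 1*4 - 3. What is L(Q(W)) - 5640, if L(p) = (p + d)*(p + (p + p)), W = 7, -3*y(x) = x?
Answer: -5472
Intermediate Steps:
d = 1 (d = 4 - 3 = 1)
y(x) = -x/3
Q(k) = k (Q(k) = -(-1)*k = k)
L(p) = 3*p*(1 + p) (L(p) = (p + 1)*(p + (p + p)) = (1 + p)*(p + 2*p) = (1 + p)*(3*p) = 3*p*(1 + p))
L(Q(W)) - 5640 = 3*7*(1 + 7) - 5640 = 3*7*8 - 5640 = 168 - 5640 = -5472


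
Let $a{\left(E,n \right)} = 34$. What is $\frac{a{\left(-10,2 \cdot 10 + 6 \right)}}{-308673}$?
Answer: $- \frac{34}{308673} \approx -0.00011015$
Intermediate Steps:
$\frac{a{\left(-10,2 \cdot 10 + 6 \right)}}{-308673} = \frac{34}{-308673} = 34 \left(- \frac{1}{308673}\right) = - \frac{34}{308673}$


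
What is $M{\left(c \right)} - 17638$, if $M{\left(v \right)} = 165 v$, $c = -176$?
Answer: $-46678$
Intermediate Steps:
$M{\left(c \right)} - 17638 = 165 \left(-176\right) - 17638 = -29040 - 17638 = -46678$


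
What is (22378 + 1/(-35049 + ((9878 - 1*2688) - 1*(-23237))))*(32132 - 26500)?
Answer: 291262019840/2311 ≈ 1.2603e+8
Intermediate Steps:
(22378 + 1/(-35049 + ((9878 - 1*2688) - 1*(-23237))))*(32132 - 26500) = (22378 + 1/(-35049 + ((9878 - 2688) + 23237)))*5632 = (22378 + 1/(-35049 + (7190 + 23237)))*5632 = (22378 + 1/(-35049 + 30427))*5632 = (22378 + 1/(-4622))*5632 = (22378 - 1/4622)*5632 = (103431115/4622)*5632 = 291262019840/2311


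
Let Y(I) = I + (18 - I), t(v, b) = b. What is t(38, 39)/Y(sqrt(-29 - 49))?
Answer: 13/6 ≈ 2.1667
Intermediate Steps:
Y(I) = 18
t(38, 39)/Y(sqrt(-29 - 49)) = 39/18 = 39*(1/18) = 13/6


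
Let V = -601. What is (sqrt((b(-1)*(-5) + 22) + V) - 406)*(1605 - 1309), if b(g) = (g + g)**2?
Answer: -120176 + 296*I*sqrt(599) ≈ -1.2018e+5 + 7244.4*I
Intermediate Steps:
b(g) = 4*g**2 (b(g) = (2*g)**2 = 4*g**2)
(sqrt((b(-1)*(-5) + 22) + V) - 406)*(1605 - 1309) = (sqrt(((4*(-1)**2)*(-5) + 22) - 601) - 406)*(1605 - 1309) = (sqrt(((4*1)*(-5) + 22) - 601) - 406)*296 = (sqrt((4*(-5) + 22) - 601) - 406)*296 = (sqrt((-20 + 22) - 601) - 406)*296 = (sqrt(2 - 601) - 406)*296 = (sqrt(-599) - 406)*296 = (I*sqrt(599) - 406)*296 = (-406 + I*sqrt(599))*296 = -120176 + 296*I*sqrt(599)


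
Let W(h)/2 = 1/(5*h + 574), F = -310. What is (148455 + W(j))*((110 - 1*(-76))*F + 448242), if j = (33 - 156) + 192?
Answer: 53287159675554/919 ≈ 5.7984e+10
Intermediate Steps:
j = 69 (j = -123 + 192 = 69)
W(h) = 2/(574 + 5*h) (W(h) = 2/(5*h + 574) = 2/(574 + 5*h))
(148455 + W(j))*((110 - 1*(-76))*F + 448242) = (148455 + 2/(574 + 5*69))*((110 - 1*(-76))*(-310) + 448242) = (148455 + 2/(574 + 345))*((110 + 76)*(-310) + 448242) = (148455 + 2/919)*(186*(-310) + 448242) = (148455 + 2*(1/919))*(-57660 + 448242) = (148455 + 2/919)*390582 = (136430147/919)*390582 = 53287159675554/919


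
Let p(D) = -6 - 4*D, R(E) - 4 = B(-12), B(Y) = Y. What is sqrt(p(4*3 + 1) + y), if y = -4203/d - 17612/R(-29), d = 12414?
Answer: 3*sqrt(1019373541)/2069 ≈ 46.294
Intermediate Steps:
R(E) = -8 (R(E) = 4 - 12 = -8)
y = 4554203/2069 (y = -4203/12414 - 17612/(-8) = -4203*1/12414 - 17612*(-1/8) = -1401/4138 + 4403/2 = 4554203/2069 ≈ 2201.2)
sqrt(p(4*3 + 1) + y) = sqrt((-6 - 4*(4*3 + 1)) + 4554203/2069) = sqrt((-6 - 4*(12 + 1)) + 4554203/2069) = sqrt((-6 - 4*13) + 4554203/2069) = sqrt((-6 - 52) + 4554203/2069) = sqrt(-58 + 4554203/2069) = sqrt(4434201/2069) = 3*sqrt(1019373541)/2069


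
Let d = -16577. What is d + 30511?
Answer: 13934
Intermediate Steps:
d + 30511 = -16577 + 30511 = 13934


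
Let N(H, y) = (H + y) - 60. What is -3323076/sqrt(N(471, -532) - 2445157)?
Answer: 1661538*I*sqrt(2445278)/1222639 ≈ 2125.1*I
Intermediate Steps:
N(H, y) = -60 + H + y
-3323076/sqrt(N(471, -532) - 2445157) = -3323076/sqrt((-60 + 471 - 532) - 2445157) = -3323076/sqrt(-121 - 2445157) = -3323076*(-I*sqrt(2445278)/2445278) = -(-1661538)*I*sqrt(2445278)/1222639 = 1661538*I*sqrt(2445278)/1222639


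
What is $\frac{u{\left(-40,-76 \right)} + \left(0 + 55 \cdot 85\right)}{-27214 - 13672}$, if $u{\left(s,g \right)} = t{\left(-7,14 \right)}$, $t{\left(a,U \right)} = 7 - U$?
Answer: $- \frac{2334}{20443} \approx -0.11417$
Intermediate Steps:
$u{\left(s,g \right)} = -7$ ($u{\left(s,g \right)} = 7 - 14 = -7$)
$\frac{u{\left(-40,-76 \right)} + \left(0 + 55 \cdot 85\right)}{-27214 - 13672} = \frac{-7 + \left(0 + 55 \cdot 85\right)}{-27214 - 13672} = \frac{-7 + \left(0 + 4675\right)}{-40886} = \left(-7 + 4675\right) \left(- \frac{1}{40886}\right) = 4668 \left(- \frac{1}{40886}\right) = - \frac{2334}{20443}$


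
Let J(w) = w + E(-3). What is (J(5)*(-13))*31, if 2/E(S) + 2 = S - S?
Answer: -1612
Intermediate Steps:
E(S) = -1 (E(S) = 2/(-2 + (S - S)) = 2/(-2 + 0) = 2/(-2) = 2*(-½) = -1)
J(w) = -1 + w (J(w) = w - 1 = -1 + w)
(J(5)*(-13))*31 = ((-1 + 5)*(-13))*31 = (4*(-13))*31 = -52*31 = -1612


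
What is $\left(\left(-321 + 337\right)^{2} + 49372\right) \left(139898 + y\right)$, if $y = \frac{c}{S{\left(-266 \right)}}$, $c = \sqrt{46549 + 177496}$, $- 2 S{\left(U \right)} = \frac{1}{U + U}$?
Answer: $6942857944 + 52804192 \sqrt{224045} \approx 3.1937 \cdot 10^{10}$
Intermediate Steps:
$S{\left(U \right)} = - \frac{1}{4 U}$ ($S{\left(U \right)} = - \frac{1}{2 \left(U + U\right)} = - \frac{1}{2 \cdot 2 U} = - \frac{\frac{1}{2} \frac{1}{U}}{2} = - \frac{1}{4 U}$)
$c = \sqrt{224045} \approx 473.33$
$y = 1064 \sqrt{224045}$ ($y = \frac{\sqrt{224045}}{\left(- \frac{1}{4}\right) \frac{1}{-266}} = \frac{\sqrt{224045}}{\left(- \frac{1}{4}\right) \left(- \frac{1}{266}\right)} = \sqrt{224045} \frac{1}{\frac{1}{1064}} = \sqrt{224045} \cdot 1064 = 1064 \sqrt{224045} \approx 5.0363 \cdot 10^{5}$)
$\left(\left(-321 + 337\right)^{2} + 49372\right) \left(139898 + y\right) = \left(\left(-321 + 337\right)^{2} + 49372\right) \left(139898 + 1064 \sqrt{224045}\right) = \left(16^{2} + 49372\right) \left(139898 + 1064 \sqrt{224045}\right) = \left(256 + 49372\right) \left(139898 + 1064 \sqrt{224045}\right) = 49628 \left(139898 + 1064 \sqrt{224045}\right) = 6942857944 + 52804192 \sqrt{224045}$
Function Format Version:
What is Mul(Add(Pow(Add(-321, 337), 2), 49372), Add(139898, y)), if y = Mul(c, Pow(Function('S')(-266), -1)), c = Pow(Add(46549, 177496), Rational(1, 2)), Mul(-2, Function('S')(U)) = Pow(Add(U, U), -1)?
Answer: Add(6942857944, Mul(52804192, Pow(224045, Rational(1, 2)))) ≈ 3.1937e+10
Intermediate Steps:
Function('S')(U) = Mul(Rational(-1, 4), Pow(U, -1)) (Function('S')(U) = Mul(Rational(-1, 2), Pow(Add(U, U), -1)) = Mul(Rational(-1, 2), Pow(Mul(2, U), -1)) = Mul(Rational(-1, 2), Mul(Rational(1, 2), Pow(U, -1))) = Mul(Rational(-1, 4), Pow(U, -1)))
c = Pow(224045, Rational(1, 2)) ≈ 473.33
y = Mul(1064, Pow(224045, Rational(1, 2))) (y = Mul(Pow(224045, Rational(1, 2)), Pow(Mul(Rational(-1, 4), Pow(-266, -1)), -1)) = Mul(Pow(224045, Rational(1, 2)), Pow(Mul(Rational(-1, 4), Rational(-1, 266)), -1)) = Mul(Pow(224045, Rational(1, 2)), Pow(Rational(1, 1064), -1)) = Mul(Pow(224045, Rational(1, 2)), 1064) = Mul(1064, Pow(224045, Rational(1, 2))) ≈ 5.0363e+5)
Mul(Add(Pow(Add(-321, 337), 2), 49372), Add(139898, y)) = Mul(Add(Pow(Add(-321, 337), 2), 49372), Add(139898, Mul(1064, Pow(224045, Rational(1, 2))))) = Mul(Add(Pow(16, 2), 49372), Add(139898, Mul(1064, Pow(224045, Rational(1, 2))))) = Mul(Add(256, 49372), Add(139898, Mul(1064, Pow(224045, Rational(1, 2))))) = Mul(49628, Add(139898, Mul(1064, Pow(224045, Rational(1, 2))))) = Add(6942857944, Mul(52804192, Pow(224045, Rational(1, 2))))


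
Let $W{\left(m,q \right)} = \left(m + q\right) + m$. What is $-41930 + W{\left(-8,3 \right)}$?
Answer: $-41943$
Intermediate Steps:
$W{\left(m,q \right)} = q + 2 m$
$-41930 + W{\left(-8,3 \right)} = -41930 + \left(3 + 2 \left(-8\right)\right) = -41930 + \left(3 - 16\right) = -41930 - 13 = -41943$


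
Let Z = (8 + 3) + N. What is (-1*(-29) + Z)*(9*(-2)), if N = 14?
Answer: -972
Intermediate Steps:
Z = 25 (Z = (8 + 3) + 14 = 11 + 14 = 25)
(-1*(-29) + Z)*(9*(-2)) = (-1*(-29) + 25)*(9*(-2)) = (29 + 25)*(-18) = 54*(-18) = -972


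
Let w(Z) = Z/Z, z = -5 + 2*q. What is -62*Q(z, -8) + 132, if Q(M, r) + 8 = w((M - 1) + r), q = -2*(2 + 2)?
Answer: 566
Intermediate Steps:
q = -8 (q = -2*4 = -8)
z = -21 (z = -5 + 2*(-8) = -5 - 16 = -21)
w(Z) = 1
Q(M, r) = -7 (Q(M, r) = -8 + 1 = -7)
-62*Q(z, -8) + 132 = -62*(-7) + 132 = 434 + 132 = 566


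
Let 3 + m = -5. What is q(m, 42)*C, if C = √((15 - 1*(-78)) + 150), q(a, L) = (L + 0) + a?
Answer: 306*√3 ≈ 530.01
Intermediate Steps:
m = -8 (m = -3 - 5 = -8)
q(a, L) = L + a
C = 9*√3 (C = √((15 + 78) + 150) = √(93 + 150) = √243 = 9*√3 ≈ 15.588)
q(m, 42)*C = (42 - 8)*(9*√3) = 34*(9*√3) = 306*√3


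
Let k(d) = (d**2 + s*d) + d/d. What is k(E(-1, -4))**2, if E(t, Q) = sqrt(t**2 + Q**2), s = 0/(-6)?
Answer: 324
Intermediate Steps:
s = 0 (s = 0*(-1/6) = 0)
E(t, Q) = sqrt(Q**2 + t**2)
k(d) = 1 + d**2 (k(d) = (d**2 + 0*d) + d/d = (d**2 + 0) + 1 = d**2 + 1 = 1 + d**2)
k(E(-1, -4))**2 = (1 + (sqrt((-4)**2 + (-1)**2))**2)**2 = (1 + (sqrt(16 + 1))**2)**2 = (1 + (sqrt(17))**2)**2 = (1 + 17)**2 = 18**2 = 324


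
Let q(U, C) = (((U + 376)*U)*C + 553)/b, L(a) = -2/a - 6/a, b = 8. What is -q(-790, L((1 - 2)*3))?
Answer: -872713/8 ≈ -1.0909e+5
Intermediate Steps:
L(a) = -8/a
q(U, C) = 553/8 + C*U*(376 + U)/8 (q(U, C) = (((U + 376)*U)*C + 553)/8 = (((376 + U)*U)*C + 553)*(1/8) = ((U*(376 + U))*C + 553)*(1/8) = (C*U*(376 + U) + 553)*(1/8) = (553 + C*U*(376 + U))*(1/8) = 553/8 + C*U*(376 + U)/8)
-q(-790, L((1 - 2)*3)) = -(553/8 + 47*(-8*1/(3*(1 - 2)))*(-790) + (1/8)*(-8*1/(3*(1 - 2)))*(-790)**2) = -(553/8 + 47*(-8/((-1*3)))*(-790) + (1/8)*(-8/((-1*3)))*624100) = -(553/8 + 47*(-8/(-3))*(-790) + (1/8)*(-8/(-3))*624100) = -(553/8 + 47*(-8*(-1/3))*(-790) + (1/8)*(-8*(-1/3))*624100) = -(553/8 + 47*(8/3)*(-790) + (1/8)*(8/3)*624100) = -(553/8 - 297040/3 + 624100/3) = -1*872713/8 = -872713/8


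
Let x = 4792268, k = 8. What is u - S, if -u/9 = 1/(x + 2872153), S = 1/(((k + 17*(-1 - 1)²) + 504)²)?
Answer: -3564007/859437074800 ≈ -4.1469e-6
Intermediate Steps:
S = 1/336400 (S = 1/(((8 + 17*(-1 - 1)²) + 504)²) = 1/(((8 + 17*(-2)²) + 504)²) = 1/(((8 + 17*4) + 504)²) = 1/(((8 + 68) + 504)²) = 1/((76 + 504)²) = 1/(580²) = 1/336400 ≈ 2.9727e-6)
u = -3/2554807 (u = -9/(4792268 + 2872153) = -9/7664421 = -9*1/7664421 = -3/2554807 ≈ -1.1743e-6)
u - S = -3/2554807 - 1*1/336400 = -3/2554807 - 1/336400 = -3564007/859437074800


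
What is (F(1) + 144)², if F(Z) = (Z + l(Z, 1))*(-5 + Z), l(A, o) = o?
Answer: 18496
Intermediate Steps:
F(Z) = (1 + Z)*(-5 + Z) (F(Z) = (Z + 1)*(-5 + Z) = (1 + Z)*(-5 + Z))
(F(1) + 144)² = ((-5 + 1² - 4*1) + 144)² = ((-5 + 1 - 4) + 144)² = (-8 + 144)² = 136² = 18496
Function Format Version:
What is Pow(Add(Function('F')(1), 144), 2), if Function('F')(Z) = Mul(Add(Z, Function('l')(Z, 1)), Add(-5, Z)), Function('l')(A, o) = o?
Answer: 18496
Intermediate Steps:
Function('F')(Z) = Mul(Add(1, Z), Add(-5, Z)) (Function('F')(Z) = Mul(Add(Z, 1), Add(-5, Z)) = Mul(Add(1, Z), Add(-5, Z)))
Pow(Add(Function('F')(1), 144), 2) = Pow(Add(Add(-5, Pow(1, 2), Mul(-4, 1)), 144), 2) = Pow(Add(Add(-5, 1, -4), 144), 2) = Pow(Add(-8, 144), 2) = Pow(136, 2) = 18496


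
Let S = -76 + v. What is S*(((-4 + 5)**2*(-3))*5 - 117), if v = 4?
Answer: 9504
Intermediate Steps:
S = -72 (S = -76 + 4 = -72)
S*(((-4 + 5)**2*(-3))*5 - 117) = -72*(((-4 + 5)**2*(-3))*5 - 117) = -72*((1**2*(-3))*5 - 117) = -72*((1*(-3))*5 - 117) = -72*(-3*5 - 117) = -72*(-15 - 117) = -72*(-132) = 9504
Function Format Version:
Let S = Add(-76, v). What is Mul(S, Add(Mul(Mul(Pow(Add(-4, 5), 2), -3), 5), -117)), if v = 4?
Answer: 9504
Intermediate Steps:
S = -72 (S = Add(-76, 4) = -72)
Mul(S, Add(Mul(Mul(Pow(Add(-4, 5), 2), -3), 5), -117)) = Mul(-72, Add(Mul(Mul(Pow(Add(-4, 5), 2), -3), 5), -117)) = Mul(-72, Add(Mul(Mul(Pow(1, 2), -3), 5), -117)) = Mul(-72, Add(Mul(Mul(1, -3), 5), -117)) = Mul(-72, Add(Mul(-3, 5), -117)) = Mul(-72, Add(-15, -117)) = Mul(-72, -132) = 9504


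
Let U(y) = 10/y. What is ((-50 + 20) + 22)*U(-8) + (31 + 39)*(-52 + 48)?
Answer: -270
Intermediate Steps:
((-50 + 20) + 22)*U(-8) + (31 + 39)*(-52 + 48) = ((-50 + 20) + 22)*(10/(-8)) + (31 + 39)*(-52 + 48) = (-30 + 22)*(10*(-⅛)) + 70*(-4) = -8*(-5/4) - 280 = 10 - 280 = -270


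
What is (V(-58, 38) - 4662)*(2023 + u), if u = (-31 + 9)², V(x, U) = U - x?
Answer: -11446962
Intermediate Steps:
u = 484 (u = (-22)² = 484)
(V(-58, 38) - 4662)*(2023 + u) = ((38 - 1*(-58)) - 4662)*(2023 + 484) = ((38 + 58) - 4662)*2507 = (96 - 4662)*2507 = -4566*2507 = -11446962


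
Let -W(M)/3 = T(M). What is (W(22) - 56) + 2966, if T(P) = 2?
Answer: 2904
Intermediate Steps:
W(M) = -6 (W(M) = -3*2 = -6)
(W(22) - 56) + 2966 = (-6 - 56) + 2966 = -62 + 2966 = 2904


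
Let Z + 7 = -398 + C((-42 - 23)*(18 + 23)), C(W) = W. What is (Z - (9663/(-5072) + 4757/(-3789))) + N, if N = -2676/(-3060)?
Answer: -5008295521937/1633513680 ≈ -3066.0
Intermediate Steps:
N = 223/255 (N = -2676*(-1/3060) = 223/255 ≈ 0.87451)
Z = -3070 (Z = -7 + (-398 + (-42 - 23)*(18 + 23)) = -7 + (-398 - 65*41) = -7 + (-398 - 2665) = -7 - 3063 = -3070)
(Z - (9663/(-5072) + 4757/(-3789))) + N = (-3070 - (9663/(-5072) + 4757/(-3789))) + 223/255 = (-3070 - (9663*(-1/5072) + 4757*(-1/3789))) + 223/255 = (-3070 - (-9663/5072 - 4757/3789)) + 223/255 = (-3070 - 1*(-60740611/19217808)) + 223/255 = (-3070 + 60740611/19217808) + 223/255 = -58937929949/19217808 + 223/255 = -5008295521937/1633513680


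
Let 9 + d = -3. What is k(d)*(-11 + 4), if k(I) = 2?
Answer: -14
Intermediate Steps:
d = -12 (d = -9 - 3 = -12)
k(d)*(-11 + 4) = 2*(-11 + 4) = 2*(-7) = -14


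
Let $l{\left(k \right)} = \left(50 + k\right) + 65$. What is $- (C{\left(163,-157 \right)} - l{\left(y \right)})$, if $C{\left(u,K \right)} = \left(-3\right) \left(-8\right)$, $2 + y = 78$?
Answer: $167$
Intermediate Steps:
$y = 76$ ($y = -2 + 78 = 76$)
$C{\left(u,K \right)} = 24$
$l{\left(k \right)} = 115 + k$
$- (C{\left(163,-157 \right)} - l{\left(y \right)}) = - (24 - \left(115 + 76\right)) = - (24 - 191) = \left(-1\right) \left(-167\right) = 167$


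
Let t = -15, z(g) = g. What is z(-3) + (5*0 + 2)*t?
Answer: -33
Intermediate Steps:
z(-3) + (5*0 + 2)*t = -3 + (5*0 + 2)*(-15) = -3 + (0 + 2)*(-15) = -3 + 2*(-15) = -3 - 30 = -33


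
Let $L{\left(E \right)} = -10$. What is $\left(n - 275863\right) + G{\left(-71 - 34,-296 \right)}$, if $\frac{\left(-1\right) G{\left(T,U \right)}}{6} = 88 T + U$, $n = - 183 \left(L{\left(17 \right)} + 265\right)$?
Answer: $-265312$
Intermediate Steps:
$n = -46665$ ($n = - 183 \left(-10 + 265\right) = \left(-183\right) 255 = -46665$)
$G{\left(T,U \right)} = - 528 T - 6 U$ ($G{\left(T,U \right)} = - 6 \left(88 T + U\right) = - 6 \left(U + 88 T\right) = - 528 T - 6 U$)
$\left(n - 275863\right) + G{\left(-71 - 34,-296 \right)} = \left(-46665 - 275863\right) - \left(-1776 + 528 \left(-71 - 34\right)\right) = -322528 + \left(\left(-528\right) \left(-105\right) + 1776\right) = -322528 + \left(55440 + 1776\right) = -322528 + 57216 = -265312$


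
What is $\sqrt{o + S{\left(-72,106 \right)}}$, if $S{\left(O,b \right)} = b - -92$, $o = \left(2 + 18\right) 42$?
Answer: $\sqrt{1038} \approx 32.218$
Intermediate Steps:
$o = 840$ ($o = 20 \cdot 42 = 840$)
$S{\left(O,b \right)} = 92 + b$ ($S{\left(O,b \right)} = b + 92 = 92 + b$)
$\sqrt{o + S{\left(-72,106 \right)}} = \sqrt{840 + \left(92 + 106\right)} = \sqrt{840 + 198} = \sqrt{1038}$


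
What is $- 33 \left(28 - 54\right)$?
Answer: $858$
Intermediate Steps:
$- 33 \left(28 - 54\right) = \left(-33\right) \left(-26\right) = 858$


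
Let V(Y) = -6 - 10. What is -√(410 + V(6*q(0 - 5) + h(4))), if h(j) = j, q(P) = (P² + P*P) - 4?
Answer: -√394 ≈ -19.849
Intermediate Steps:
q(P) = -4 + 2*P² (q(P) = (P² + P²) - 4 = 2*P² - 4 = -4 + 2*P²)
V(Y) = -16
-√(410 + V(6*q(0 - 5) + h(4))) = -√(410 - 16) = -√394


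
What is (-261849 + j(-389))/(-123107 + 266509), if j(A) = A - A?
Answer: -37407/20486 ≈ -1.8260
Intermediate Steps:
j(A) = 0
(-261849 + j(-389))/(-123107 + 266509) = (-261849 + 0)/(-123107 + 266509) = -261849/143402 = -261849*1/143402 = -37407/20486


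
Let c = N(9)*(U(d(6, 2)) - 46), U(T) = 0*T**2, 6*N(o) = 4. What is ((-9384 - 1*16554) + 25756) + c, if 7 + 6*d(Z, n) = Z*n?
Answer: -638/3 ≈ -212.67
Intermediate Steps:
d(Z, n) = -7/6 + Z*n/6 (d(Z, n) = -7/6 + (Z*n)/6 = -7/6 + Z*n/6)
N(o) = 2/3 (N(o) = (1/6)*4 = 2/3)
U(T) = 0
c = -92/3 (c = 2*(0 - 46)/3 = (2/3)*(-46) = -92/3 ≈ -30.667)
((-9384 - 1*16554) + 25756) + c = ((-9384 - 1*16554) + 25756) - 92/3 = ((-9384 - 16554) + 25756) - 92/3 = (-25938 + 25756) - 92/3 = -182 - 92/3 = -638/3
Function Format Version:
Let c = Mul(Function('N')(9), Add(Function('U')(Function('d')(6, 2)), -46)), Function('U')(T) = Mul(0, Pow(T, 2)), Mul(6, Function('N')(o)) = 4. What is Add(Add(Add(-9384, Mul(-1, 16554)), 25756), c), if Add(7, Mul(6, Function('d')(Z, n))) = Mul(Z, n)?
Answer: Rational(-638, 3) ≈ -212.67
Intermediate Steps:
Function('d')(Z, n) = Add(Rational(-7, 6), Mul(Rational(1, 6), Z, n)) (Function('d')(Z, n) = Add(Rational(-7, 6), Mul(Rational(1, 6), Mul(Z, n))) = Add(Rational(-7, 6), Mul(Rational(1, 6), Z, n)))
Function('N')(o) = Rational(2, 3) (Function('N')(o) = Mul(Rational(1, 6), 4) = Rational(2, 3))
Function('U')(T) = 0
c = Rational(-92, 3) (c = Mul(Rational(2, 3), Add(0, -46)) = Mul(Rational(2, 3), -46) = Rational(-92, 3) ≈ -30.667)
Add(Add(Add(-9384, Mul(-1, 16554)), 25756), c) = Add(Add(Add(-9384, Mul(-1, 16554)), 25756), Rational(-92, 3)) = Add(Add(Add(-9384, -16554), 25756), Rational(-92, 3)) = Add(Add(-25938, 25756), Rational(-92, 3)) = Add(-182, Rational(-92, 3)) = Rational(-638, 3)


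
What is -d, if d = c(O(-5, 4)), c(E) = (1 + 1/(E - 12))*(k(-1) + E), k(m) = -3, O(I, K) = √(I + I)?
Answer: 208/77 - 145*I*√10/154 ≈ 2.7013 - 2.9775*I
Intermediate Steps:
O(I, K) = √2*√I (O(I, K) = √(2*I) = √2*√I)
c(E) = (1 + 1/(-12 + E))*(-3 + E) (c(E) = (1 + 1/(E - 12))*(-3 + E) = (1 + 1/(-12 + E))*(-3 + E))
d = (23 - 14*I*√10)/(-12 + I*√10) (d = (33 + (√2*√(-5))² - 14*√2*√(-5))/(-12 + √2*√(-5)) = (33 + (√2*(I*√5))² - 14*√2*I*√5)/(-12 + √2*(I*√5)) = (33 + (I*√10)² - 14*I*√10)/(-12 + I*√10) = (33 - 10 - 14*I*√10)/(-12 + I*√10) = (23 - 14*I*√10)/(-12 + I*√10) ≈ -2.7013 + 2.9775*I)
-d = -(-208/77 + 145*I*√10/154) = 208/77 - 145*I*√10/154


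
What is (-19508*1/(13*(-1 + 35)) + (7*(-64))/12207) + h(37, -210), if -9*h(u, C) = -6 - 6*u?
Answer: -1303158/69173 ≈ -18.839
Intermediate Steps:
h(u, C) = ⅔ + 2*u/3 (h(u, C) = -(-6 - 6*u)/9 = ⅔ + 2*u/3)
(-19508*1/(13*(-1 + 35)) + (7*(-64))/12207) + h(37, -210) = (-19508*1/(13*(-1 + 35)) + (7*(-64))/12207) + (⅔ + (⅔)*37) = (-19508/(13*34) - 448*1/12207) + (⅔ + 74/3) = (-19508/442 - 448/12207) + 76/3 = (-19508*1/442 - 448/12207) + 76/3 = (-9754/221 - 448/12207) + 76/3 = -9166622/207519 + 76/3 = -1303158/69173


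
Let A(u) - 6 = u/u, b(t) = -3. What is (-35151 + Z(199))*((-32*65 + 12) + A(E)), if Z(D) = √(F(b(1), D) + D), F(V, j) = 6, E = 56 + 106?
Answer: 72446211 - 2061*√205 ≈ 7.2417e+7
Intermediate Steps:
E = 162
Z(D) = √(6 + D)
A(u) = 7 (A(u) = 6 + u/u = 6 + 1 = 7)
(-35151 + Z(199))*((-32*65 + 12) + A(E)) = (-35151 + √(6 + 199))*((-32*65 + 12) + 7) = (-35151 + √205)*((-2080 + 12) + 7) = (-35151 + √205)*(-2068 + 7) = (-35151 + √205)*(-2061) = 72446211 - 2061*√205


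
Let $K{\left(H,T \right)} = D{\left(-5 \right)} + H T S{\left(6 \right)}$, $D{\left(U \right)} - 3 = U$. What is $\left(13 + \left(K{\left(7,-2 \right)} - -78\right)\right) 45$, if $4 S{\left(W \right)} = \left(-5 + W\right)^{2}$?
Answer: $\frac{7695}{2} \approx 3847.5$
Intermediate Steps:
$S{\left(W \right)} = \frac{\left(-5 + W\right)^{2}}{4}$
$D{\left(U \right)} = 3 + U$
$K{\left(H,T \right)} = -2 + \frac{H T}{4}$ ($K{\left(H,T \right)} = \left(3 - 5\right) + H T \frac{\left(-5 + 6\right)^{2}}{4} = -2 + H T \frac{1^{2}}{4} = -2 + H T \frac{1}{4} \cdot 1 = -2 + H T \frac{1}{4} = -2 + \frac{H T}{4}$)
$\left(13 + \left(K{\left(7,-2 \right)} - -78\right)\right) 45 = \left(13 + \left(\left(-2 + \frac{1}{4} \cdot 7 \left(-2\right)\right) - -78\right)\right) 45 = \left(13 + \left(\left(-2 - \frac{7}{2}\right) + 78\right)\right) 45 = \left(13 + \left(- \frac{11}{2} + 78\right)\right) 45 = \left(13 + \frac{145}{2}\right) 45 = \frac{171}{2} \cdot 45 = \frac{7695}{2}$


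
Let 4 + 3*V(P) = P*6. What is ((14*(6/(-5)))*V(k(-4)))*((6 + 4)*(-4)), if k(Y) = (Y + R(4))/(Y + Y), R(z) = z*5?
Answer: -3584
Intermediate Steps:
R(z) = 5*z
k(Y) = (20 + Y)/(2*Y) (k(Y) = (Y + 5*4)/(Y + Y) = (Y + 20)/((2*Y)) = (20 + Y)*(1/(2*Y)) = (20 + Y)/(2*Y))
V(P) = -4/3 + 2*P (V(P) = -4/3 + (P*6)/3 = -4/3 + (6*P)/3 = -4/3 + 2*P)
((14*(6/(-5)))*V(k(-4)))*((6 + 4)*(-4)) = ((14*(6/(-5)))*(-4/3 + 2*((½)*(20 - 4)/(-4))))*((6 + 4)*(-4)) = ((14*(6*(-⅕)))*(-4/3 + 2*((½)*(-¼)*16)))*(10*(-4)) = ((14*(-6/5))*(-4/3 + 2*(-2)))*(-40) = -84*(-4/3 - 4)/5*(-40) = -84/5*(-16/3)*(-40) = (448/5)*(-40) = -3584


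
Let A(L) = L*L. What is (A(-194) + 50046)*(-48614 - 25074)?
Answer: -6461111216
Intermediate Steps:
A(L) = L²
(A(-194) + 50046)*(-48614 - 25074) = ((-194)² + 50046)*(-48614 - 25074) = (37636 + 50046)*(-73688) = 87682*(-73688) = -6461111216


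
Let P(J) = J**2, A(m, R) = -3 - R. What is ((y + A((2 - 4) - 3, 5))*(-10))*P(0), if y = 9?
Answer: 0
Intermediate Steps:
((y + A((2 - 4) - 3, 5))*(-10))*P(0) = ((9 + (-3 - 1*5))*(-10))*0**2 = ((9 + (-3 - 5))*(-10))*0 = ((9 - 8)*(-10))*0 = (1*(-10))*0 = -10*0 = 0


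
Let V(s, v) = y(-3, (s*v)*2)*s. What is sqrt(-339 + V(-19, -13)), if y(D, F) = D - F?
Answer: 4*sqrt(569) ≈ 95.415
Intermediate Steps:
V(s, v) = s*(-3 - 2*s*v) (V(s, v) = (-3 - s*v*2)*s = (-3 - 2*s*v)*s = s*(-3 - 2*s*v))
sqrt(-339 + V(-19, -13)) = sqrt(-339 - 1*(-19)*(3 + 2*(-19)*(-13))) = sqrt(-339 - 1*(-19)*(3 + 494)) = sqrt(-339 - 1*(-19)*497) = sqrt(-339 + 9443) = sqrt(9104) = 4*sqrt(569)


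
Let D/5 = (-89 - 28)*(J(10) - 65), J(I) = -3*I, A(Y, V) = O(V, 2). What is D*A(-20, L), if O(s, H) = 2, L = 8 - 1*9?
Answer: 111150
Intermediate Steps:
L = -1 (L = 8 - 9 = -1)
A(Y, V) = 2
D = 55575 (D = 5*((-89 - 28)*(-3*10 - 65)) = 5*(-117*(-30 - 65)) = 5*(-117*(-95)) = 5*11115 = 55575)
D*A(-20, L) = 55575*2 = 111150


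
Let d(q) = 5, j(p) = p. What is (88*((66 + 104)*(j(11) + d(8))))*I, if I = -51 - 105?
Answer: -37340160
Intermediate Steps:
I = -156
(88*((66 + 104)*(j(11) + d(8))))*I = (88*((66 + 104)*(11 + 5)))*(-156) = (88*(170*16))*(-156) = (88*2720)*(-156) = 239360*(-156) = -37340160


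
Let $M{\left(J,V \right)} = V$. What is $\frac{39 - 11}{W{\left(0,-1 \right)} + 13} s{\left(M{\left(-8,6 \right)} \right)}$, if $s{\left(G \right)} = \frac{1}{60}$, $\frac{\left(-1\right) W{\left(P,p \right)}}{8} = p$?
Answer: $\frac{1}{45} \approx 0.022222$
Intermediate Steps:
$W{\left(P,p \right)} = - 8 p$
$s{\left(G \right)} = \frac{1}{60}$
$\frac{39 - 11}{W{\left(0,-1 \right)} + 13} s{\left(M{\left(-8,6 \right)} \right)} = \frac{39 - 11}{\left(-8\right) \left(-1\right) + 13} \cdot \frac{1}{60} = \frac{28}{8 + 13} \cdot \frac{1}{60} = \frac{28}{21} \cdot \frac{1}{60} = 28 \cdot \frac{1}{21} \cdot \frac{1}{60} = \frac{4}{3} \cdot \frac{1}{60} = \frac{1}{45}$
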